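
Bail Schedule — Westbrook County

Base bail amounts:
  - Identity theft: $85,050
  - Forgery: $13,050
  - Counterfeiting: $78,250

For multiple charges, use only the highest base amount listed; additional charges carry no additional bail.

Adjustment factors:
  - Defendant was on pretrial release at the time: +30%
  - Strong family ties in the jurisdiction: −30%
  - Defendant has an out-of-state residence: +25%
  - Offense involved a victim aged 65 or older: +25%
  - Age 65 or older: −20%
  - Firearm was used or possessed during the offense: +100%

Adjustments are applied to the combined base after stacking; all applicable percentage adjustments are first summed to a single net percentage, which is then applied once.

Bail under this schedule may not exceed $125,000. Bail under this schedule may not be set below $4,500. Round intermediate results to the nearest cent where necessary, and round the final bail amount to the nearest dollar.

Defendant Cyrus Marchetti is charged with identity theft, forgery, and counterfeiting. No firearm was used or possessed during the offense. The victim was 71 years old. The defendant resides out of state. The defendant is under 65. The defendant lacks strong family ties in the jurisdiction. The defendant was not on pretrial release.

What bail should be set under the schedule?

Base amounts from the schedule: identity theft $85,050; forgery $13,050; counterfeiting $78,250.
Stacking rule: use the highest base only. Highest is identity theft at $85,050. Combined base = $85,050.
Net percentage adjustment: +25% +25% = +50%. $85,050 × 1.5 = $127,575.
Result $127,575 exceeds the maximum of $125,000; bail is capped at $125,000.
$125,000 is at or above the $4,500 minimum.

$125,000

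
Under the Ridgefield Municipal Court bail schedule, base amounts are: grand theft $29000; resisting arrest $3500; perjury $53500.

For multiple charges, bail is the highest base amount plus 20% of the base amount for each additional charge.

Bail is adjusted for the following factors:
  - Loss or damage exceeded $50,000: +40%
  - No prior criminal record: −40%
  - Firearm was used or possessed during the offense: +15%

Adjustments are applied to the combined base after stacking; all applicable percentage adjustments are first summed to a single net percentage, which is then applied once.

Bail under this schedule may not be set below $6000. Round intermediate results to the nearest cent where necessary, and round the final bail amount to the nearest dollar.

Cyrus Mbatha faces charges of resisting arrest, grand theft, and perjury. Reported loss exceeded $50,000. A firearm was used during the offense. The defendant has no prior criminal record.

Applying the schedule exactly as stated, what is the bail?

Base amounts from the schedule: resisting arrest $3500; grand theft $29000; perjury $53500.
Stacking rule: highest base plus 20% of each additional charge. Highest is perjury at $53500. Additional: $3500 × 20% = $700; $29000 × 20% = $5800. Combined base = $53500 + $6500 = $60000.
Net percentage adjustment: +40% −40% +15% = +15%. $60000 × 1.15 = $69000.
$69000 is at or above the $6000 minimum.

$69000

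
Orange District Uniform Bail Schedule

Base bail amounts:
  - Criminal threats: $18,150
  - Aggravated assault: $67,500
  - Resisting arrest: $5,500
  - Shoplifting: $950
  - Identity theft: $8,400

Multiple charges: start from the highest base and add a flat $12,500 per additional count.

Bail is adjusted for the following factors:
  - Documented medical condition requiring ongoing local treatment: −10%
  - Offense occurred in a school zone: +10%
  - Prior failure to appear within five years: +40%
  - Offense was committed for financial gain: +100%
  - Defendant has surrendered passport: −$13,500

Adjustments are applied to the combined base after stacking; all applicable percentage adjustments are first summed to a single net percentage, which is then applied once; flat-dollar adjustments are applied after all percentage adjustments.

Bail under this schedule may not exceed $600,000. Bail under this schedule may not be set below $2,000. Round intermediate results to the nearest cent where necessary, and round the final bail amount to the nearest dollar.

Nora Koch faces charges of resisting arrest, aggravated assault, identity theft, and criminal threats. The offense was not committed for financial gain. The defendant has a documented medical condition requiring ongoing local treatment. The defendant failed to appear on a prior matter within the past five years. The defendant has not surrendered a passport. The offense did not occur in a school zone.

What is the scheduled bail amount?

$136,500

Base amounts from the schedule: resisting arrest $5,500; aggravated assault $67,500; identity theft $8,400; criminal threats $18,150.
Stacking rule: highest base plus $12,500 per additional charge. Highest is aggravated assault at $67,500; 3 additional charges → +$37,500. Combined base = $105,000.
Net percentage adjustment: −10% +40% = +30%. $105,000 × 1.3 = $136,500.
$136,500 is within the $600,000 maximum.
$136,500 is at or above the $2,000 minimum.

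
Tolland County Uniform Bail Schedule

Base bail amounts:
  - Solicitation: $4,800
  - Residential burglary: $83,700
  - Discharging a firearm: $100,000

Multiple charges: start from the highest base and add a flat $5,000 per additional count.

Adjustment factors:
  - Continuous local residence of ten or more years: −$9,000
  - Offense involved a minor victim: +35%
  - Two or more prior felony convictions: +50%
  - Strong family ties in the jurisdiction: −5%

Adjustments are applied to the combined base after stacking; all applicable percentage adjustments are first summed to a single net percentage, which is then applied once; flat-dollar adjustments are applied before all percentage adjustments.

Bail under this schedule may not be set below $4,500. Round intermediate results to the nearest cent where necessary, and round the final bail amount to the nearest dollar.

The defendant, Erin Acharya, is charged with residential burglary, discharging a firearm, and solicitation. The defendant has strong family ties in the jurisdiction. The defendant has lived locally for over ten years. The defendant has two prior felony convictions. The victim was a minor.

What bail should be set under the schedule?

Base amounts from the schedule: residential burglary $83,700; discharging a firearm $100,000; solicitation $4,800.
Stacking rule: highest base plus $5,000 per additional charge. Highest is discharging a firearm at $100,000; 2 additional charges → +$10,000. Combined base = $110,000.
Continuous local residence of ten or more years (−$9,000 flat): $110,000 − $9,000 = $101,000.
Net percentage adjustment: +35% +50% −5% = +80%. $101,000 × 1.8 = $181,800.
$181,800 is at or above the $4,500 minimum.

$181,800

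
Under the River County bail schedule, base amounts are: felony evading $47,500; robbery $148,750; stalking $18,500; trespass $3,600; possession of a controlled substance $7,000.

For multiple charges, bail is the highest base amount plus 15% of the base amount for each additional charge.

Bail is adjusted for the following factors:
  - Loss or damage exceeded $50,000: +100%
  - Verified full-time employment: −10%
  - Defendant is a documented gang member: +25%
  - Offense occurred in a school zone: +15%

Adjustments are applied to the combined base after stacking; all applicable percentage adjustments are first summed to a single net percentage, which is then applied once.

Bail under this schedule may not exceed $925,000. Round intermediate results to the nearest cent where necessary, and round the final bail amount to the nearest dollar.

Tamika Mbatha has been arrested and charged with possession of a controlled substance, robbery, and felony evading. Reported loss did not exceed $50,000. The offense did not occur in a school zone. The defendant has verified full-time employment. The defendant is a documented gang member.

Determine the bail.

Base amounts from the schedule: possession of a controlled substance $7,000; robbery $148,750; felony evading $47,500.
Stacking rule: highest base plus 15% of each additional charge. Highest is robbery at $148,750. Additional: $7,000 × 15% = $1,050; $47,500 × 15% = $7,125. Combined base = $148,750 + $8,175 = $156,925.
Net percentage adjustment: −10% +25% = +15%. $156,925 × 1.15 = $180,463.75.
$180,463.75 is within the $925,000 maximum.
Rounded to the nearest dollar: $180,464.

$180,464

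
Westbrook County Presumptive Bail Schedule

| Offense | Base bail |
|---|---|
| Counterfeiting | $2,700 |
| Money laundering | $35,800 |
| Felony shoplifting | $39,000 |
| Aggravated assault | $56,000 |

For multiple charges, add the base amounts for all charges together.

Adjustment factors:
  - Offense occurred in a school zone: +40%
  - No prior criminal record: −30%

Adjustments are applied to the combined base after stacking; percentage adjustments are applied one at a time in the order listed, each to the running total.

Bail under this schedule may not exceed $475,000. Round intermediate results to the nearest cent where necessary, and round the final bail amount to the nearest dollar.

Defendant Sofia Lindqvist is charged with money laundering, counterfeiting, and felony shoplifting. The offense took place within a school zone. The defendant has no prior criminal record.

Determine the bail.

$75,950

Base amounts from the schedule: money laundering $35,800; counterfeiting $2,700; felony shoplifting $39,000.
Stacking rule: sum of all bases. $35,800 + $2,700 + $39,000 = $77,500.
Offense occurred in a school zone (+40%): $77,500 × 1.4 = $108,500.
No prior criminal record (−30%): $108,500 × 0.7 = $75,950.
$75,950 is within the $475,000 maximum.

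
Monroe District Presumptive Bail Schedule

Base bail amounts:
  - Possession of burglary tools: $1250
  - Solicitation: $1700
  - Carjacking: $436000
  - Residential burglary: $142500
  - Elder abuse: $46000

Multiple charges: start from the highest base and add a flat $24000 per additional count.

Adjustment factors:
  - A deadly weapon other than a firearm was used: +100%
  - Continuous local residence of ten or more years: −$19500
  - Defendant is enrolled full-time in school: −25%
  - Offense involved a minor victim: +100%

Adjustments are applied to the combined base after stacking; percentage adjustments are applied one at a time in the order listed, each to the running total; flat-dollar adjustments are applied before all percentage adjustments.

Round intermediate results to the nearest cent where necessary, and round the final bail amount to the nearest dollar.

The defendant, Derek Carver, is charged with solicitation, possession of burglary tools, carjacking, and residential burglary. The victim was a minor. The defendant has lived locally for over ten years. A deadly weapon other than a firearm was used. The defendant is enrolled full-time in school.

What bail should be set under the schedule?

Base amounts from the schedule: solicitation $1700; possession of burglary tools $1250; carjacking $436000; residential burglary $142500.
Stacking rule: highest base plus $24000 per additional charge. Highest is carjacking at $436000; 3 additional charges → +$72000. Combined base = $508000.
Continuous local residence of ten or more years (−$19500 flat): $508000 − $19500 = $488500.
A deadly weapon other than a firearm was used (+100%): $488500 × 2 = $977000.
Defendant is enrolled full-time in school (−25%): $977000 × 0.75 = $732750.
Offense involved a minor victim (+100%): $732750 × 2 = $1465500.

$1465500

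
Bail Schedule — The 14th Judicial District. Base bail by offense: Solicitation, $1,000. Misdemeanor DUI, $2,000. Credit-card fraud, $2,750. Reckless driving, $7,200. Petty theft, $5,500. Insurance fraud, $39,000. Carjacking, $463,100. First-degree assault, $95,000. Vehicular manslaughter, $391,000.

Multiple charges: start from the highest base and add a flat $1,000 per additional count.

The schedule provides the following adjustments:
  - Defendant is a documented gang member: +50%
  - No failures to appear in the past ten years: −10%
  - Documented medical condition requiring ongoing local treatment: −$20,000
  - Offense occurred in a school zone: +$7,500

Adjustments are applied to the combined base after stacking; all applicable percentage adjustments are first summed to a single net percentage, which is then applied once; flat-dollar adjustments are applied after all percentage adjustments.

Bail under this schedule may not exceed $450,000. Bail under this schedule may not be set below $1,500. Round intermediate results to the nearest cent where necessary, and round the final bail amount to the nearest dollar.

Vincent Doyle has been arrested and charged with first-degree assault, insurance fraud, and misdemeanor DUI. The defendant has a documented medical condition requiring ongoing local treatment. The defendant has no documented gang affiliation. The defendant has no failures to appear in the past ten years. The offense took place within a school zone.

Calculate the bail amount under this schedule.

Base amounts from the schedule: first-degree assault $95,000; insurance fraud $39,000; misdemeanor DUI $2,000.
Stacking rule: highest base plus $1,000 per additional charge. Highest is first-degree assault at $95,000; 2 additional charges → +$2,000. Combined base = $97,000.
No failures to appear in the past ten years (−10%): $97,000 × 0.9 = $87,300.
Documented medical condition requiring ongoing local treatment (−$20,000 flat): $87,300 − $20,000 = $67,300.
Offense occurred in a school zone (+$7,500 flat): $67,300 + $7,500 = $74,800.
$74,800 is within the $450,000 maximum.
$74,800 is at or above the $1,500 minimum.

$74,800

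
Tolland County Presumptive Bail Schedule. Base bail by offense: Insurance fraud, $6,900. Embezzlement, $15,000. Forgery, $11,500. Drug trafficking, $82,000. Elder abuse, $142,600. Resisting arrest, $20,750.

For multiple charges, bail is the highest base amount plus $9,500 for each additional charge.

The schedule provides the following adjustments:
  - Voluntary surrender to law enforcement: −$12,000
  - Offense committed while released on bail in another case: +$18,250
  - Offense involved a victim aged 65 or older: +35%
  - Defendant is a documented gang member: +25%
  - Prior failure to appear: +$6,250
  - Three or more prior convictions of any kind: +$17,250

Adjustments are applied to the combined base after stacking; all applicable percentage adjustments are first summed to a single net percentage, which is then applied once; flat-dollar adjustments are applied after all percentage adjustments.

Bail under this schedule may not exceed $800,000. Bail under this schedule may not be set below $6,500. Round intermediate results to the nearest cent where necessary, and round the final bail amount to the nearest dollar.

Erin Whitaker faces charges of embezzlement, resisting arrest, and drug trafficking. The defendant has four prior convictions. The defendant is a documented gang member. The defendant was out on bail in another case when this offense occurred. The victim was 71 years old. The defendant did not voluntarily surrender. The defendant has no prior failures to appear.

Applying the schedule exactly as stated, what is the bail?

Base amounts from the schedule: embezzlement $15,000; resisting arrest $20,750; drug trafficking $82,000.
Stacking rule: highest base plus $9,500 per additional charge. Highest is drug trafficking at $82,000; 2 additional charges → +$19,000. Combined base = $101,000.
Net percentage adjustment: +35% +25% = +60%. $101,000 × 1.6 = $161,600.
Offense committed while released on bail in another case (+$18,250 flat): $161,600 + $18,250 = $179,850.
Three or more prior convictions of any kind (+$17,250 flat): $179,850 + $17,250 = $197,100.
$197,100 is within the $800,000 maximum.
$197,100 is at or above the $6,500 minimum.

$197,100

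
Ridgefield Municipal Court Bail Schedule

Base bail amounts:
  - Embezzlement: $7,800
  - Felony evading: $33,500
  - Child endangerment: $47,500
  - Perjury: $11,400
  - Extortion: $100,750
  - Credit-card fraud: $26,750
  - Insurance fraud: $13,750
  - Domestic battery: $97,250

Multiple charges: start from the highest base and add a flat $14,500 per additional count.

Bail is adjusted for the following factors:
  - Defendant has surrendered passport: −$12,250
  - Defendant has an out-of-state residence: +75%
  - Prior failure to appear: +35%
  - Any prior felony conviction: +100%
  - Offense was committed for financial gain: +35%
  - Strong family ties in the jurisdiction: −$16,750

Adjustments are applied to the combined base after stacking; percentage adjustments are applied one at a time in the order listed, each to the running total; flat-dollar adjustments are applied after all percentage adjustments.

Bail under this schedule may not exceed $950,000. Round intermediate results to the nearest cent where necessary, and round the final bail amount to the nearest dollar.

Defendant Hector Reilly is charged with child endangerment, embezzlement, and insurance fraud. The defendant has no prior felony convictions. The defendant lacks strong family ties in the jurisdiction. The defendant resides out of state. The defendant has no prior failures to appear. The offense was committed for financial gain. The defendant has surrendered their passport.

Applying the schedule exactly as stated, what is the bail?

Base amounts from the schedule: child endangerment $47,500; embezzlement $7,800; insurance fraud $13,750.
Stacking rule: highest base plus $14,500 per additional charge. Highest is child endangerment at $47,500; 2 additional charges → +$29,000. Combined base = $76,500.
Defendant has an out-of-state residence (+75%): $76,500 × 1.75 = $133,875.
Offense was committed for financial gain (+35%): $133,875 × 1.35 = $180,731.25.
Defendant has surrendered passport (−$12,250 flat): $180,731.25 − $12,250 = $168,481.25.
$168,481.25 is within the $950,000 maximum.
Rounded to the nearest dollar: $168,481.

$168,481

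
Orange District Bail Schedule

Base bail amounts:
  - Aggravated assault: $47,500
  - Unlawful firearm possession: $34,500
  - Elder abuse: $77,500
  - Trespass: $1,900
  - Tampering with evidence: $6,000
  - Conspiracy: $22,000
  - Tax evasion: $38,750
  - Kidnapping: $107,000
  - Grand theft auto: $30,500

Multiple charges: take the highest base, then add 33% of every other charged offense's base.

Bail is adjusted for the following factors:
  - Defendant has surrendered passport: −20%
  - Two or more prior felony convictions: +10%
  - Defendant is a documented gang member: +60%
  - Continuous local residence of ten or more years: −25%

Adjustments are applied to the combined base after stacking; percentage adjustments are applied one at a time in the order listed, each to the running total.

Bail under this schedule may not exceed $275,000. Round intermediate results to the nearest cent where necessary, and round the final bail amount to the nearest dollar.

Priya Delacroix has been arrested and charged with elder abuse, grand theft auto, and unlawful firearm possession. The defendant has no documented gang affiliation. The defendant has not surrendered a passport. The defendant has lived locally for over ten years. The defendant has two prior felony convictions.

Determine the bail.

Base amounts from the schedule: elder abuse $77,500; grand theft auto $30,500; unlawful firearm possession $34,500.
Stacking rule: highest base plus 33% of each additional charge. Highest is elder abuse at $77,500. Additional: $30,500 × 33% = $10,065; $34,500 × 33% = $11,385. Combined base = $77,500 + $21,450 = $98,950.
Two or more prior felony convictions (+10%): $98,950 × 1.1 = $108,845.
Continuous local residence of ten or more years (−25%): $108,845 × 0.75 = $81,633.75.
$81,633.75 is within the $275,000 maximum.
Rounded to the nearest dollar: $81,634.

$81,634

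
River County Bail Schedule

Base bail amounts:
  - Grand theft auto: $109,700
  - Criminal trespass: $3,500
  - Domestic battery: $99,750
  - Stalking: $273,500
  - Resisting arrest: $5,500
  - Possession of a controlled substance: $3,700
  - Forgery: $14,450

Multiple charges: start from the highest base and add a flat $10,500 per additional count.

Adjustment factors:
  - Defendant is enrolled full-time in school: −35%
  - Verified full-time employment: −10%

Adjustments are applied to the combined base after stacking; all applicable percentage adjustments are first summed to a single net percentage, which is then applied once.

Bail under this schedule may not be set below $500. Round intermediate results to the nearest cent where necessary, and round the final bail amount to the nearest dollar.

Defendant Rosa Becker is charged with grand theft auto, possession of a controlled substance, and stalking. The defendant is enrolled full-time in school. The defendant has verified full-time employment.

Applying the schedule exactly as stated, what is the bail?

$161,975

Base amounts from the schedule: grand theft auto $109,700; possession of a controlled substance $3,700; stalking $273,500.
Stacking rule: highest base plus $10,500 per additional charge. Highest is stalking at $273,500; 2 additional charges → +$21,000. Combined base = $294,500.
Net percentage adjustment: −35% −10% = −45%. $294,500 × 0.55 = $161,975.
$161,975 is at or above the $500 minimum.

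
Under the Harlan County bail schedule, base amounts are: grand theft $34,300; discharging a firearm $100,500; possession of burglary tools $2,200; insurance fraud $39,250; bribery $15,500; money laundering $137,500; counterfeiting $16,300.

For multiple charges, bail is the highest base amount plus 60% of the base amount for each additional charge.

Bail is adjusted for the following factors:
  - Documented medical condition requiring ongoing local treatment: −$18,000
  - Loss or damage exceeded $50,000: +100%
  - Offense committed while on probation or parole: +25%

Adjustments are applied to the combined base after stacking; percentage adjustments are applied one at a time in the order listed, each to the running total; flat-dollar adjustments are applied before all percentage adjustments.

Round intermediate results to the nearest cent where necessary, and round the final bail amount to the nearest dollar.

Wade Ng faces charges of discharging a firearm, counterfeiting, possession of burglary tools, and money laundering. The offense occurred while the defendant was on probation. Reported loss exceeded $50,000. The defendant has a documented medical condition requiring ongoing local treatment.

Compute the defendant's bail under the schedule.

$477,250

Base amounts from the schedule: discharging a firearm $100,500; counterfeiting $16,300; possession of burglary tools $2,200; money laundering $137,500.
Stacking rule: highest base plus 60% of each additional charge. Highest is money laundering at $137,500. Additional: $100,500 × 60% = $60,300; $16,300 × 60% = $9,780; $2,200 × 60% = $1,320. Combined base = $137,500 + $71,400 = $208,900.
Documented medical condition requiring ongoing local treatment (−$18,000 flat): $208,900 − $18,000 = $190,900.
Loss or damage exceeded $50,000 (+100%): $190,900 × 2 = $381,800.
Offense committed while on probation or parole (+25%): $381,800 × 1.25 = $477,250.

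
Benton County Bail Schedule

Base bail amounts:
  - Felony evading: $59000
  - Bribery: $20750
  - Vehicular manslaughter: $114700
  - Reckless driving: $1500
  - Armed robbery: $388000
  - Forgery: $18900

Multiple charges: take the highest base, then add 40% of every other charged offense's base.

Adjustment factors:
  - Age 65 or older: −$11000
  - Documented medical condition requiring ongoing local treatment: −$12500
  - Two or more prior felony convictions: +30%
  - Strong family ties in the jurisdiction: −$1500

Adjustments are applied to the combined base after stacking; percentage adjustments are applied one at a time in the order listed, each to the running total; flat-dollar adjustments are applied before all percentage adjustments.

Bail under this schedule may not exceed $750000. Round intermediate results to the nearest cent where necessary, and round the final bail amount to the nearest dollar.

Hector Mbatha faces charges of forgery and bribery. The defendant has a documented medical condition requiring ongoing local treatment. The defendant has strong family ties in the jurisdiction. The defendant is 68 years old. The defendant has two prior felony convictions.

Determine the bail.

$4303

Base amounts from the schedule: forgery $18900; bribery $20750.
Stacking rule: highest base plus 40% of each additional charge. Highest is bribery at $20750. Additional: $18900 × 40% = $7560. Combined base = $20750 + $7560 = $28310.
Age 65 or older (−$11000 flat): $28310 − $11000 = $17310.
Documented medical condition requiring ongoing local treatment (−$12500 flat): $17310 − $12500 = $4810.
Strong family ties in the jurisdiction (−$1500 flat): $4810 − $1500 = $3310.
Two or more prior felony convictions (+30%): $3310 × 1.3 = $4303.
$4303 is within the $750000 maximum.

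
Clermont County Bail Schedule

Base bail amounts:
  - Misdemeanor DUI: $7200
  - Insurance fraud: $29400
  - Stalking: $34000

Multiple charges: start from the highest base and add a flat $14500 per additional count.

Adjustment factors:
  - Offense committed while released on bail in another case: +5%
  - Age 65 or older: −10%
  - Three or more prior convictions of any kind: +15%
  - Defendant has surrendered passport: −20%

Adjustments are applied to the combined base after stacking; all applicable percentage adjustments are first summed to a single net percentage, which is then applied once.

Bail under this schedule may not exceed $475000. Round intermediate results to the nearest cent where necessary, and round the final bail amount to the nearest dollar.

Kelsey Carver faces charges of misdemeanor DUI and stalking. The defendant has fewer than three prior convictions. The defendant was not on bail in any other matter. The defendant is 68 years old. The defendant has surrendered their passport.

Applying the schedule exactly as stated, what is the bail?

Base amounts from the schedule: misdemeanor DUI $7200; stalking $34000.
Stacking rule: highest base plus $14500 per additional charge. Highest is stalking at $34000; 1 additional charge → +$14500. Combined base = $48500.
Net percentage adjustment: −10% −20% = −30%. $48500 × 0.7 = $33950.
$33950 is within the $475000 maximum.

$33950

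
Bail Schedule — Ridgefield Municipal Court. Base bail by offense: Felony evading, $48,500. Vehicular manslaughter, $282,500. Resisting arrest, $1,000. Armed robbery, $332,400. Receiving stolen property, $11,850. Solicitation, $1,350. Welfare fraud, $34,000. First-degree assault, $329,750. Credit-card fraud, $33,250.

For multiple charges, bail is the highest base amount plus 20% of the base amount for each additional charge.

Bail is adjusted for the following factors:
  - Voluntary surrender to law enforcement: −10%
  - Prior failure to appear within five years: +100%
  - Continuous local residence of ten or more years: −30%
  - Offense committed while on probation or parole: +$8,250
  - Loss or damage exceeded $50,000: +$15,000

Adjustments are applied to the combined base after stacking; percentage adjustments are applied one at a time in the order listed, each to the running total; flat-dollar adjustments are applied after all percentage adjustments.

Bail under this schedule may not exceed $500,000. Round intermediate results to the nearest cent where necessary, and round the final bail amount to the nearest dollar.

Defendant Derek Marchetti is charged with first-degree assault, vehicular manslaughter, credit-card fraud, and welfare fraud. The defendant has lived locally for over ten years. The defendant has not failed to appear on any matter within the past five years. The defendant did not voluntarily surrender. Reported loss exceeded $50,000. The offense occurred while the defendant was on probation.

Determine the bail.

Base amounts from the schedule: first-degree assault $329,750; vehicular manslaughter $282,500; credit-card fraud $33,250; welfare fraud $34,000.
Stacking rule: highest base plus 20% of each additional charge. Highest is first-degree assault at $329,750. Additional: $282,500 × 20% = $56,500; $33,250 × 20% = $6,650; $34,000 × 20% = $6,800. Combined base = $329,750 + $69,950 = $399,700.
Continuous local residence of ten or more years (−30%): $399,700 × 0.7 = $279,790.
Offense committed while on probation or parole (+$8,250 flat): $279,790 + $8,250 = $288,040.
Loss or damage exceeded $50,000 (+$15,000 flat): $288,040 + $15,000 = $303,040.
$303,040 is within the $500,000 maximum.

$303,040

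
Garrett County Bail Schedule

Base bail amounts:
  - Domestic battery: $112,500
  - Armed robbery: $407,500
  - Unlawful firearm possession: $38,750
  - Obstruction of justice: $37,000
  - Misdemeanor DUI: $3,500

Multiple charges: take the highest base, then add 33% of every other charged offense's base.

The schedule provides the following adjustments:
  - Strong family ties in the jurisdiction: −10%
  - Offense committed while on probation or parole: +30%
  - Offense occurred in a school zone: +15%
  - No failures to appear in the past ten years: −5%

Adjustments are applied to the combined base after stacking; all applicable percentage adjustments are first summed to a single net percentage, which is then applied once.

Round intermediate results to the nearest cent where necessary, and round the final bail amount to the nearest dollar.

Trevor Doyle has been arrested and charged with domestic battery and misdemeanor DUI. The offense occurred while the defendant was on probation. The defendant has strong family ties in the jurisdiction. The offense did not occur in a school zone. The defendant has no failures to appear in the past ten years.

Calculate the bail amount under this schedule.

Base amounts from the schedule: domestic battery $112,500; misdemeanor DUI $3,500.
Stacking rule: highest base plus 33% of each additional charge. Highest is domestic battery at $112,500. Additional: $3,500 × 33% = $1,155. Combined base = $112,500 + $1,155 = $113,655.
Net percentage adjustment: −10% +30% −5% = +15%. $113,655 × 1.15 = $130,703.25.
Rounded to the nearest dollar: $130,703.

$130,703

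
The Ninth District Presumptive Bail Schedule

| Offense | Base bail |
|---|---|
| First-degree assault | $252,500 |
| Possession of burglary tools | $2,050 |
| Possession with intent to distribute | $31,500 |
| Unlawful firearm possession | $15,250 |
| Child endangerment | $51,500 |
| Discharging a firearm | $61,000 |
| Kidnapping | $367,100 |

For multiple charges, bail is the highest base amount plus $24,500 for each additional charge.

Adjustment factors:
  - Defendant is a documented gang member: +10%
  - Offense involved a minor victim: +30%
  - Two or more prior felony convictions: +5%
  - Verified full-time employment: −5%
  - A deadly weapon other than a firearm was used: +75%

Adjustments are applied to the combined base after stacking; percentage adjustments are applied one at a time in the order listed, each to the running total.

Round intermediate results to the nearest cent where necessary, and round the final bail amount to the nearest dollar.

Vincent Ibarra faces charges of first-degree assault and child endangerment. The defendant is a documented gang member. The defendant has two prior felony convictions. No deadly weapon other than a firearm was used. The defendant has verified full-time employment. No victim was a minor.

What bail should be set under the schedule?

Base amounts from the schedule: first-degree assault $252,500; child endangerment $51,500.
Stacking rule: highest base plus $24,500 per additional charge. Highest is first-degree assault at $252,500; 1 additional charge → +$24,500. Combined base = $277,000.
Defendant is a documented gang member (+10%): $277,000 × 1.1 = $304,700.
Two or more prior felony convictions (+5%): $304,700 × 1.05 = $319,935.
Verified full-time employment (−5%): $319,935 × 0.95 = $303,938.25.
Rounded to the nearest dollar: $303,938.

$303,938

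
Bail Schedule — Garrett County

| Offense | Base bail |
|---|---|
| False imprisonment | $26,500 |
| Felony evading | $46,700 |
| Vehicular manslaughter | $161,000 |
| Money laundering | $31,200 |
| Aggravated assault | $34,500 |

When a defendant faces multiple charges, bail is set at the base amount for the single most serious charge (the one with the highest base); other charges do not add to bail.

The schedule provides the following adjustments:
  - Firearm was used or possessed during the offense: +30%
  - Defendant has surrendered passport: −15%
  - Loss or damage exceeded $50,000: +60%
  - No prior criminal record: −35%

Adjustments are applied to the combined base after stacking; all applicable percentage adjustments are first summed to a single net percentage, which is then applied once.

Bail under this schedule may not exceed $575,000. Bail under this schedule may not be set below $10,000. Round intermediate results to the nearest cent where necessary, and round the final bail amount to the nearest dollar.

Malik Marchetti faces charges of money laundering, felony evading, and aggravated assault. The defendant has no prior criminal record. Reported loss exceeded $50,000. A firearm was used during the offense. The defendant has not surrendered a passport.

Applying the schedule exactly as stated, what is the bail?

Base amounts from the schedule: money laundering $31,200; felony evading $46,700; aggravated assault $34,500.
Stacking rule: use the highest base only. Highest is felony evading at $46,700. Combined base = $46,700.
Net percentage adjustment: +30% +60% −35% = +55%. $46,700 × 1.55 = $72,385.
$72,385 is within the $575,000 maximum.
$72,385 is at or above the $10,000 minimum.

$72,385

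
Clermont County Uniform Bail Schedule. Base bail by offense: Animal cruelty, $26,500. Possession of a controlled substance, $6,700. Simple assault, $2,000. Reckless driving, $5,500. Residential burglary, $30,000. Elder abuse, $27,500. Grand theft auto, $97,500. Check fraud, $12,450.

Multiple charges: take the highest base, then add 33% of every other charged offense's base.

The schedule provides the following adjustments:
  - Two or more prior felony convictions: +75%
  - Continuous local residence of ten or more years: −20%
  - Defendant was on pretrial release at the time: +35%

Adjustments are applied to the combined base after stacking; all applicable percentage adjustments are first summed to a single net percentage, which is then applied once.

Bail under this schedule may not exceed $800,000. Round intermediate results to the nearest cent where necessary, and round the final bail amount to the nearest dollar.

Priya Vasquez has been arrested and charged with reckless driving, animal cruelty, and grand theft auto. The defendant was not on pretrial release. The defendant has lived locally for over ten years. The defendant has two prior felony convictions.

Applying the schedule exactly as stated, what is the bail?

$167,493

Base amounts from the schedule: reckless driving $5,500; animal cruelty $26,500; grand theft auto $97,500.
Stacking rule: highest base plus 33% of each additional charge. Highest is grand theft auto at $97,500. Additional: $5,500 × 33% = $1,815; $26,500 × 33% = $8,745. Combined base = $97,500 + $10,560 = $108,060.
Net percentage adjustment: +75% −20% = +55%. $108,060 × 1.55 = $167,493.
$167,493 is within the $800,000 maximum.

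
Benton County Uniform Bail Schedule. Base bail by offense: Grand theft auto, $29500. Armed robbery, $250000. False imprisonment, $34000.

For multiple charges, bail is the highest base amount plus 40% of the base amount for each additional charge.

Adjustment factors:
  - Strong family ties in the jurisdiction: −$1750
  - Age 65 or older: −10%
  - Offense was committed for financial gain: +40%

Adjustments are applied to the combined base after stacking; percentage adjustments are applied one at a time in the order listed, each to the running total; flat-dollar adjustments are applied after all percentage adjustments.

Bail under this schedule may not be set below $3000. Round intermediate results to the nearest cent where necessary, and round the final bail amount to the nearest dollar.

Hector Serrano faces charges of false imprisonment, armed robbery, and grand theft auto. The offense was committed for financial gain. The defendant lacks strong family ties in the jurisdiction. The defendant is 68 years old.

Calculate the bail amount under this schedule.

$347004

Base amounts from the schedule: false imprisonment $34000; armed robbery $250000; grand theft auto $29500.
Stacking rule: highest base plus 40% of each additional charge. Highest is armed robbery at $250000. Additional: $34000 × 40% = $13600; $29500 × 40% = $11800. Combined base = $250000 + $25400 = $275400.
Age 65 or older (−10%): $275400 × 0.9 = $247860.
Offense was committed for financial gain (+40%): $247860 × 1.4 = $347004.
$347004 is at or above the $3000 minimum.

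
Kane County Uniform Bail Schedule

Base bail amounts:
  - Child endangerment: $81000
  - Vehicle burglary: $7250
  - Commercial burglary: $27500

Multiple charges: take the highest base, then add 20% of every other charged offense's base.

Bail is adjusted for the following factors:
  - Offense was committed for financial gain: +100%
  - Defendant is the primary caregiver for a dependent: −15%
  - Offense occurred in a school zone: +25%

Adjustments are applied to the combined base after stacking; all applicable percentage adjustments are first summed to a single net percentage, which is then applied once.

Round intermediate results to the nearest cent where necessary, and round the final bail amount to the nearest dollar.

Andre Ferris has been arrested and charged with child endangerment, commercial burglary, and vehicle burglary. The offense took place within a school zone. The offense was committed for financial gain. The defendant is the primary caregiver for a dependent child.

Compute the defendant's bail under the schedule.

$184695

Base amounts from the schedule: child endangerment $81000; commercial burglary $27500; vehicle burglary $7250.
Stacking rule: highest base plus 20% of each additional charge. Highest is child endangerment at $81000. Additional: $27500 × 20% = $5500; $7250 × 20% = $1450. Combined base = $81000 + $6950 = $87950.
Net percentage adjustment: +100% −15% +25% = +110%. $87950 × 2.1 = $184695.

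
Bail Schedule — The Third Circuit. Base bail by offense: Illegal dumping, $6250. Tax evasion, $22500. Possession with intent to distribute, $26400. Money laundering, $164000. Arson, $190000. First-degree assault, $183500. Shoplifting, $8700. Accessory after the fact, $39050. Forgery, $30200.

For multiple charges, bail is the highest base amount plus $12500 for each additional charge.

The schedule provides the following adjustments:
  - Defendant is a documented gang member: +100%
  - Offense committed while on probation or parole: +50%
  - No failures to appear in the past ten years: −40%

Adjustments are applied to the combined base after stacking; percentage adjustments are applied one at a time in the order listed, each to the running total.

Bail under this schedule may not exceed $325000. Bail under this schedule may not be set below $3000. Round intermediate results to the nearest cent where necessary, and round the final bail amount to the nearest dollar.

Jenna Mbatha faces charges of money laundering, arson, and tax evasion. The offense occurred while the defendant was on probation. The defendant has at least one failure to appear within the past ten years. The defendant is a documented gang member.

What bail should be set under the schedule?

Base amounts from the schedule: money laundering $164000; arson $190000; tax evasion $22500.
Stacking rule: highest base plus $12500 per additional charge. Highest is arson at $190000; 2 additional charges → +$25000. Combined base = $215000.
Defendant is a documented gang member (+100%): $215000 × 2 = $430000.
Offense committed while on probation or parole (+50%): $430000 × 1.5 = $645000.
Result $645000 exceeds the maximum of $325000; bail is capped at $325000.
$325000 is at or above the $3000 minimum.

$325000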